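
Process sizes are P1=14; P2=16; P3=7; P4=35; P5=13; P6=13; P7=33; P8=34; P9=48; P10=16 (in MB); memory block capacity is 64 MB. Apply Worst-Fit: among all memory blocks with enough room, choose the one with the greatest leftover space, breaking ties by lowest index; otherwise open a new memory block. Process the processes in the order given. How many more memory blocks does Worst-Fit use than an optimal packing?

Worst-Fit: [14,16,7,13] [35,13] [33,16] [34] [48] → 5 memory blocks.
Total size 229 MB; any packing needs at least ⌈229/64⌉ = 4 memory blocks.
An optimal packing achieves that bound: [48,16] [35,16,13] [34,14,13] [33,7] → 4 memory blocks.
Excess: 5 − 4 = 1.

1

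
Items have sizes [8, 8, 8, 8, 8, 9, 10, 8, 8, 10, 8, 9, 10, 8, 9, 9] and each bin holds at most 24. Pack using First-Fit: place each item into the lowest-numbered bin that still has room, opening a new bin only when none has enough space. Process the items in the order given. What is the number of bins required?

bin 1: place 8, 16 left
bin 1: place 8, 8 left
bin 1: place 8, 0 left
bin 2: place 8, 16 left
bin 2: place 8, 8 left
bin 3: place 9, 15 left
bin 3: place 10, 5 left
bin 2: place 8, 0 left
bin 4: place 8, 16 left
bin 4: place 10, 6 left
bin 5: place 8, 16 left
bin 5: place 9, 7 left
bin 6: place 10, 14 left
bin 6: place 8, 6 left
bin 7: place 9, 15 left
bin 7: place 9, 6 left

7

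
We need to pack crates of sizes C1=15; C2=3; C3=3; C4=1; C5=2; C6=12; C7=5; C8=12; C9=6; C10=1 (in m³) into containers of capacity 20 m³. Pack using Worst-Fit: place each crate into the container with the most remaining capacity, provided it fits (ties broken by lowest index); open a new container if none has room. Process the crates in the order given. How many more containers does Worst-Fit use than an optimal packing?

1

Worst-Fit: [15,3] [3,1,2,12] [5,12] [6,1] → 4 containers.
Total size 60 m³; any packing needs at least ⌈60/20⌉ = 3 containers.
An optimal packing achieves that bound: [15,5] [12,6,2] [12,3,3,1,1] → 3 containers.
Excess: 4 − 3 = 1.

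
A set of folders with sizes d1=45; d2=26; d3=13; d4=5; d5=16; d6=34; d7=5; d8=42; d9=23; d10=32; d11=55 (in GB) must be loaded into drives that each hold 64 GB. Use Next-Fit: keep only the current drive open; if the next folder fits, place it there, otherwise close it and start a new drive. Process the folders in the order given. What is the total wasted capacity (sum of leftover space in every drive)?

Put d1 (45 GB) in drive 1; 19 GB remain.
Put d2 (26 GB) in drive 2; 38 GB remain.
Put d3 (13 GB) in drive 2; 25 GB remain.
Put d4 (5 GB) in drive 2; 20 GB remain.
Put d5 (16 GB) in drive 2; 4 GB remain.
Put d6 (34 GB) in drive 3; 30 GB remain.
Put d7 (5 GB) in drive 3; 25 GB remain.
Put d8 (42 GB) in drive 4; 22 GB remain.
Put d9 (23 GB) in drive 5; 41 GB remain.
Put d10 (32 GB) in drive 5; 9 GB remain.
Put d11 (55 GB) in drive 6; 9 GB remain.
6 drives × 64 GB = 384 GB; used 296 GB; unused 88 GB.

88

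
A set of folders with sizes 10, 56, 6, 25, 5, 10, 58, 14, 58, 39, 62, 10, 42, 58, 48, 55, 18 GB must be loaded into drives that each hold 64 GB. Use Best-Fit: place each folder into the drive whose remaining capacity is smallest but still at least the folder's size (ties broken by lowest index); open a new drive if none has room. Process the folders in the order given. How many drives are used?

10 drives

drive 1: place 10 GB, 54 GB left
drive 2: place 56 GB, 8 GB left
drive 2: place 6 GB, 2 GB left
drive 1: place 25 GB, 29 GB left
drive 1: place 5 GB, 24 GB left
drive 1: place 10 GB, 14 GB left
drive 3: place 58 GB, 6 GB left
drive 1: place 14 GB, 0 GB left
drive 4: place 58 GB, 6 GB left
drive 5: place 39 GB, 25 GB left
drive 6: place 62 GB, 2 GB left
drive 5: place 10 GB, 15 GB left
drive 7: place 42 GB, 22 GB left
drive 8: place 58 GB, 6 GB left
drive 9: place 48 GB, 16 GB left
drive 10: place 55 GB, 9 GB left
drive 7: place 18 GB, 4 GB left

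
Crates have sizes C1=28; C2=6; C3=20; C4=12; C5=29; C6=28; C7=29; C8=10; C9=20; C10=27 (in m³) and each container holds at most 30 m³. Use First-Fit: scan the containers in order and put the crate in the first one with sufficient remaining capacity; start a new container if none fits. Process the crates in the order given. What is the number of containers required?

8 containers

container 1: place C1 (28 m³), 2 m³ left
container 2: place C2 (6 m³), 24 m³ left
container 2: place C3 (20 m³), 4 m³ left
container 3: place C4 (12 m³), 18 m³ left
container 4: place C5 (29 m³), 1 m³ left
container 5: place C6 (28 m³), 2 m³ left
container 6: place C7 (29 m³), 1 m³ left
container 3: place C8 (10 m³), 8 m³ left
container 7: place C9 (20 m³), 10 m³ left
container 8: place C10 (27 m³), 3 m³ left
Final containers: [28] [6,20] [12,10] [29] [28] [29] [20] [27].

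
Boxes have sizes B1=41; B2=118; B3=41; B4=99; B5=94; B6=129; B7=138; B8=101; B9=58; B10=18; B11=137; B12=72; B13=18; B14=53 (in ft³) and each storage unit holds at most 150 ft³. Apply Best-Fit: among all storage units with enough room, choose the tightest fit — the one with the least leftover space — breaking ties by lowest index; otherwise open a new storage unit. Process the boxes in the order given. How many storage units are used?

9

B1 (41 ft³) → storage unit 1 (remaining 109 ft³)
B2 (118 ft³) → storage unit 2 (remaining 32 ft³)
B3 (41 ft³) → storage unit 1 (remaining 68 ft³)
B4 (99 ft³) → storage unit 3 (remaining 51 ft³)
B5 (94 ft³) → storage unit 4 (remaining 56 ft³)
B6 (129 ft³) → storage unit 5 (remaining 21 ft³)
B7 (138 ft³) → storage unit 6 (remaining 12 ft³)
B8 (101 ft³) → storage unit 7 (remaining 49 ft³)
B9 (58 ft³) → storage unit 1 (remaining 10 ft³)
B10 (18 ft³) → storage unit 5 (remaining 3 ft³)
B11 (137 ft³) → storage unit 8 (remaining 13 ft³)
B12 (72 ft³) → storage unit 9 (remaining 78 ft³)
B13 (18 ft³) → storage unit 2 (remaining 14 ft³)
B14 (53 ft³) → storage unit 4 (remaining 3 ft³)
Final storage units: [41,41,58] [118,18] [99] [94,53] [129,18] [138] [101] [137] [72].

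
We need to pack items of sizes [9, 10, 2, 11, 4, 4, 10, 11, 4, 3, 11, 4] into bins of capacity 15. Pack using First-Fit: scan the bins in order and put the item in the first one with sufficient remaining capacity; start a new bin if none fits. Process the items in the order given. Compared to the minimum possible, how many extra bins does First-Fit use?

0

First-Fit: [9,2,4] [10,4] [11,4] [10,3] [11,4] [11] → 6 bins.
Total size 83; any packing needs at least ⌈83/15⌉ = 6 bins.
So 6 is already optimal.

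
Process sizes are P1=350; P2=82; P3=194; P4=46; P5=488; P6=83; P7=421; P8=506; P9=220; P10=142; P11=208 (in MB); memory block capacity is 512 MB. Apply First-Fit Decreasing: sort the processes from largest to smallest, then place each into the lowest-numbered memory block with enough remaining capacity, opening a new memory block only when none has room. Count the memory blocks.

Sorted descending: 506, 488, 421, 350, 220, 208, 194, 142, 83, 82, 46.
memory block 1: place 506 MB, 6 MB left
memory block 2: place 488 MB, 24 MB left
memory block 3: place 421 MB, 91 MB left
memory block 4: place 350 MB, 162 MB left
memory block 5: place 220 MB, 292 MB left
memory block 5: place 208 MB, 84 MB left
memory block 6: place 194 MB, 318 MB left
memory block 4: place 142 MB, 20 MB left
memory block 3: place 83 MB, 8 MB left
memory block 5: place 82 MB, 2 MB left
memory block 6: place 46 MB, 272 MB left

6 memory blocks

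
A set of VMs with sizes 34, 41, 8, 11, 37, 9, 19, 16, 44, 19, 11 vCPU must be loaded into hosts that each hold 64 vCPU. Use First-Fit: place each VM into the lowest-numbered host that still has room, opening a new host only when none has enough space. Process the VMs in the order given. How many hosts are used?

4 hosts

Put 34 vCPU in host 1; 30 vCPU remain.
Put 41 vCPU in host 2; 23 vCPU remain.
Put 8 vCPU in host 1; 22 vCPU remain.
Put 11 vCPU in host 1; 11 vCPU remain.
Put 37 vCPU in host 3; 27 vCPU remain.
Put 9 vCPU in host 1; 2 vCPU remain.
Put 19 vCPU in host 2; 4 vCPU remain.
Put 16 vCPU in host 3; 11 vCPU remain.
Put 44 vCPU in host 4; 20 vCPU remain.
Put 19 vCPU in host 4; 1 vCPU remain.
Put 11 vCPU in host 3; 0 vCPU remain.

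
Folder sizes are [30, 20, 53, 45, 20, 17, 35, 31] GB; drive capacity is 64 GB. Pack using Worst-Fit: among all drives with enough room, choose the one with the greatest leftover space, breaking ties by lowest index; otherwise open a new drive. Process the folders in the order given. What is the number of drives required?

30 GB → drive 1 (remaining 34 GB)
20 GB → drive 1 (remaining 14 GB)
53 GB → drive 2 (remaining 11 GB)
45 GB → drive 3 (remaining 19 GB)
20 GB → drive 4 (remaining 44 GB)
17 GB → drive 4 (remaining 27 GB)
35 GB → drive 5 (remaining 29 GB)
31 GB → drive 6 (remaining 33 GB)

6 drives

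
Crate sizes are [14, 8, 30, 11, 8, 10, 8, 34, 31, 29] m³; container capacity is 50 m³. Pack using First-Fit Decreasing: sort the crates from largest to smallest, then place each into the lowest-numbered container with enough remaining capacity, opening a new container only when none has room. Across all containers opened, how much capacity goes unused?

17

Sorted descending: 34, 31, 30, 29, 14, 11, 10, 8, 8, 8.
34 m³ → container 1 (remaining 16 m³)
31 m³ → container 2 (remaining 19 m³)
30 m³ → container 3 (remaining 20 m³)
29 m³ → container 4 (remaining 21 m³)
14 m³ → container 1 (remaining 2 m³)
11 m³ → container 2 (remaining 8 m³)
10 m³ → container 3 (remaining 10 m³)
8 m³ → container 2 (remaining 0 m³)
8 m³ → container 3 (remaining 2 m³)
8 m³ → container 4 (remaining 13 m³)
4 containers × 50 m³ = 200 m³; used 183 m³; unused 17 m³.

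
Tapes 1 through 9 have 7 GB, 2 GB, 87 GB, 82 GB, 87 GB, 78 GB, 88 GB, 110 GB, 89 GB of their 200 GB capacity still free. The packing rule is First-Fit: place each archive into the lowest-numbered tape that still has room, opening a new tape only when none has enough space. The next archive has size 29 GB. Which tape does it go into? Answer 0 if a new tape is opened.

Tapes with room: tape 3 (87 GB), tape 4 (82 GB), tape 5 (87 GB), tape 6 (78 GB), tape 7 (88 GB), tape 8 (110 GB), tape 9 (89 GB).
The first with room is tape 3.

3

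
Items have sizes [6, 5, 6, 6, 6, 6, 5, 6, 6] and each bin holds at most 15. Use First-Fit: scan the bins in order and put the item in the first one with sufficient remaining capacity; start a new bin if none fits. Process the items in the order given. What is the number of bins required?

5 bins

6 → bin 1 (remaining 9)
5 → bin 1 (remaining 4)
6 → bin 2 (remaining 9)
6 → bin 2 (remaining 3)
6 → bin 3 (remaining 9)
6 → bin 3 (remaining 3)
5 → bin 4 (remaining 10)
6 → bin 4 (remaining 4)
6 → bin 5 (remaining 9)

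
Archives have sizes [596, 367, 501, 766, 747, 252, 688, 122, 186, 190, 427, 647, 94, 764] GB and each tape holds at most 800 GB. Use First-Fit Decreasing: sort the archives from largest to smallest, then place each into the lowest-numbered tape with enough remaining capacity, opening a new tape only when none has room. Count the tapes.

Sorted descending: 766, 764, 747, 688, 647, 596, 501, 427, 367, 252, 190, 186, 122, 94.
766 GB → tape 1 (remaining 34 GB)
764 GB → tape 2 (remaining 36 GB)
747 GB → tape 3 (remaining 53 GB)
688 GB → tape 4 (remaining 112 GB)
647 GB → tape 5 (remaining 153 GB)
596 GB → tape 6 (remaining 204 GB)
501 GB → tape 7 (remaining 299 GB)
427 GB → tape 8 (remaining 373 GB)
367 GB → tape 8 (remaining 6 GB)
252 GB → tape 7 (remaining 47 GB)
190 GB → tape 6 (remaining 14 GB)
186 GB → tape 9 (remaining 614 GB)
122 GB → tape 5 (remaining 31 GB)
94 GB → tape 4 (remaining 18 GB)
Final tapes: [766] [764] [747] [688,94] [647,122] [596,190] [501,252] [427,367] [186].

9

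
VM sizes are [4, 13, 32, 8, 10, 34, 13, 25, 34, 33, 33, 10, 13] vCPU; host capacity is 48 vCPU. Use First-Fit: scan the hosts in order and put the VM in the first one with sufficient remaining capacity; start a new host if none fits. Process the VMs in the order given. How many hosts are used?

7

host 1: place 4 vCPU, 44 vCPU left
host 1: place 13 vCPU, 31 vCPU left
host 2: place 32 vCPU, 16 vCPU left
host 1: place 8 vCPU, 23 vCPU left
host 1: place 10 vCPU, 13 vCPU left
host 3: place 34 vCPU, 14 vCPU left
host 1: place 13 vCPU, 0 vCPU left
host 4: place 25 vCPU, 23 vCPU left
host 5: place 34 vCPU, 14 vCPU left
host 6: place 33 vCPU, 15 vCPU left
host 7: place 33 vCPU, 15 vCPU left
host 2: place 10 vCPU, 6 vCPU left
host 3: place 13 vCPU, 1 vCPU left
Final hosts: [4,13,8,10,13] [32,10] [34,13] [25] [34] [33] [33].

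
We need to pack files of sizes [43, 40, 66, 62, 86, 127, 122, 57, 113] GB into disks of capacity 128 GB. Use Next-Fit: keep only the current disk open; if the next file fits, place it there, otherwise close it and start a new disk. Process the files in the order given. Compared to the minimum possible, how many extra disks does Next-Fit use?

1

Next-Fit: [43,40] [66,62] [86] [127] [122] [57] [113] → 7 disks.
Total size 716 GB; any packing needs at least ⌈716/128⌉ = 6 disks.
An optimal packing achieves that bound: [127] [122] [113] [86,40] [66,62] [57,43] → 6 disks.
Excess: 7 − 6 = 1.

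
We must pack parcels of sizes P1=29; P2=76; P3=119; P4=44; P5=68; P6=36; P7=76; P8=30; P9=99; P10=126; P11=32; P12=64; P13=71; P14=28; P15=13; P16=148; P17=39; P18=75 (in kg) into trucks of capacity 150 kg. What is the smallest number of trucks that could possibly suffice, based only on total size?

8

Total size = 29 + 76 + 119 + 44 + 68 + 36 + 76 + 30 + 99 + 126 + 32 + 64 + 71 + 28 + 13 + 148 + 39 + 75 = 1173 kg.
⌈1173 / 150⌉ = 8.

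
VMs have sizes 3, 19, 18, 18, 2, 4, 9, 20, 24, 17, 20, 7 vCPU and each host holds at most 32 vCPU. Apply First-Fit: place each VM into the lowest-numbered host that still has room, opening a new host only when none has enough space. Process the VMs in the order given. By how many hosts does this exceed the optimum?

0

First-Fit: [3,19,2,4] [18,9] [18,7] [20] [24] [17] [20] → 7 hosts.
7 VMs exceed 16 vCPU (half the capacity), and no two of those can share a host, so at least 7 hosts are needed.
So 7 is already optimal.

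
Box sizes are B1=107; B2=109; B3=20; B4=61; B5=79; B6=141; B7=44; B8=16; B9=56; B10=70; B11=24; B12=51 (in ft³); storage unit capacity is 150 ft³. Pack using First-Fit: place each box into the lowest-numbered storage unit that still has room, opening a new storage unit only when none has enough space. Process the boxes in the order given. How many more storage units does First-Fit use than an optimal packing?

0

First-Fit: [107,20,16] [109,24] [61,79] [141] [44,56] [70,51] → 6 storage units.
Total size 778 ft³; any packing needs at least ⌈778/150⌉ = 6 storage units.
So 6 is already optimal.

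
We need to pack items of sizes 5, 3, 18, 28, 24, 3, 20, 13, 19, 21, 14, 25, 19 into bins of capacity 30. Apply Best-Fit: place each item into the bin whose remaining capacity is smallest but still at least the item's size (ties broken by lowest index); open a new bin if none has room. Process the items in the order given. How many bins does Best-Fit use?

bin 1: place 5, 25 left
bin 1: place 3, 22 left
bin 1: place 18, 4 left
bin 2: place 28, 2 left
bin 3: place 24, 6 left
bin 1: place 3, 1 left
bin 4: place 20, 10 left
bin 5: place 13, 17 left
bin 6: place 19, 11 left
bin 7: place 21, 9 left
bin 5: place 14, 3 left
bin 8: place 25, 5 left
bin 9: place 19, 11 left

9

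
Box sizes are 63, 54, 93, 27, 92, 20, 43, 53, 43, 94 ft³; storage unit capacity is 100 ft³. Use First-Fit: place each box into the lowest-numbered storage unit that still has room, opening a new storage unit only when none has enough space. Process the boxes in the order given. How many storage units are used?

7 storage units

storage unit 1: place 63 ft³, 37 ft³ left
storage unit 2: place 54 ft³, 46 ft³ left
storage unit 3: place 93 ft³, 7 ft³ left
storage unit 1: place 27 ft³, 10 ft³ left
storage unit 4: place 92 ft³, 8 ft³ left
storage unit 2: place 20 ft³, 26 ft³ left
storage unit 5: place 43 ft³, 57 ft³ left
storage unit 5: place 53 ft³, 4 ft³ left
storage unit 6: place 43 ft³, 57 ft³ left
storage unit 7: place 94 ft³, 6 ft³ left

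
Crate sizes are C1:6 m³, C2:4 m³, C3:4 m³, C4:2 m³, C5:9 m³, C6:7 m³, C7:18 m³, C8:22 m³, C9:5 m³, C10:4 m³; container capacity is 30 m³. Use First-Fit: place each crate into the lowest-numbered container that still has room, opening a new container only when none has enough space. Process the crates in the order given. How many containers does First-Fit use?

3 containers

C1 (6 m³) → container 1 (remaining 24 m³)
C2 (4 m³) → container 1 (remaining 20 m³)
C3 (4 m³) → container 1 (remaining 16 m³)
C4 (2 m³) → container 1 (remaining 14 m³)
C5 (9 m³) → container 1 (remaining 5 m³)
C6 (7 m³) → container 2 (remaining 23 m³)
C7 (18 m³) → container 2 (remaining 5 m³)
C8 (22 m³) → container 3 (remaining 8 m³)
C9 (5 m³) → container 1 (remaining 0 m³)
C10 (4 m³) → container 2 (remaining 1 m³)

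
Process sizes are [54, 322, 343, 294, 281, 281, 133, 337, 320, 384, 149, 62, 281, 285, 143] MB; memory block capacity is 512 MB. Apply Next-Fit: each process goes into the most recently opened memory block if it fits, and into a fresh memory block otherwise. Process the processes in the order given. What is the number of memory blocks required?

10 memory blocks

54 MB → memory block 1 (remaining 458 MB)
322 MB → memory block 1 (remaining 136 MB)
343 MB → memory block 2 (remaining 169 MB)
294 MB → memory block 3 (remaining 218 MB)
281 MB → memory block 4 (remaining 231 MB)
281 MB → memory block 5 (remaining 231 MB)
133 MB → memory block 5 (remaining 98 MB)
337 MB → memory block 6 (remaining 175 MB)
320 MB → memory block 7 (remaining 192 MB)
384 MB → memory block 8 (remaining 128 MB)
149 MB → memory block 9 (remaining 363 MB)
62 MB → memory block 9 (remaining 301 MB)
281 MB → memory block 9 (remaining 20 MB)
285 MB → memory block 10 (remaining 227 MB)
143 MB → memory block 10 (remaining 84 MB)
Final memory blocks: [54,322] [343] [294] [281] [281,133] [337] [320] [384] [149,62,281] [285,143].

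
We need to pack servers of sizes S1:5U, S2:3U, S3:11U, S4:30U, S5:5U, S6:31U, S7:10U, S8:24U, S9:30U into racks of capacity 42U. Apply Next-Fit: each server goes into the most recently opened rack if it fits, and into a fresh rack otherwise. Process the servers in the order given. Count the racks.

5 racks

Put S1 (5U) in rack 1; 37U remain.
Put S2 (3U) in rack 1; 34U remain.
Put S3 (11U) in rack 1; 23U remain.
Put S4 (30U) in rack 2; 12U remain.
Put S5 (5U) in rack 2; 7U remain.
Put S6 (31U) in rack 3; 11U remain.
Put S7 (10U) in rack 3; 1U remain.
Put S8 (24U) in rack 4; 18U remain.
Put S9 (30U) in rack 5; 12U remain.
Final racks: [5,3,11] [30,5] [31,10] [24] [30].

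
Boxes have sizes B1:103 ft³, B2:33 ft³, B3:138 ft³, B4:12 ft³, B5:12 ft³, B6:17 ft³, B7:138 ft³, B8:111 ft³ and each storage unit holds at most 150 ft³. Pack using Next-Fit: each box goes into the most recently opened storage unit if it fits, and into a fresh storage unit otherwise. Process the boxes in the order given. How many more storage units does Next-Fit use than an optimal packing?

1

Next-Fit: [103,33] [138,12] [12,17] [138] [111] → 5 storage units.
Total size 564 ft³; any packing needs at least ⌈564/150⌉ = 4 storage units.
An optimal packing achieves that bound: [138,12] [138,12] [111,33] [103,17] → 4 storage units.
Excess: 5 − 4 = 1.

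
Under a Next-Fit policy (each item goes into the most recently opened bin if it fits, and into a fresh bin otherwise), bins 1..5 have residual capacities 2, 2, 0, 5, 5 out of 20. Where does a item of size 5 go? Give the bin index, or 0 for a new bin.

Next-Fit only looks at bin 5, which has 5 free.
5 fits there.

5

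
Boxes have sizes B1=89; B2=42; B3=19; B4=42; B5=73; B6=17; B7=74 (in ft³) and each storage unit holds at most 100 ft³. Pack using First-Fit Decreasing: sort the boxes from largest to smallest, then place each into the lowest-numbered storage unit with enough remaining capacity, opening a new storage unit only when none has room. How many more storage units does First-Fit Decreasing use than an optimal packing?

0

First-Fit Decreasing: [89] [74,19] [73,17] [42,42] → 4 storage units.
Total size 356 ft³; any packing needs at least ⌈356/100⌉ = 4 storage units.
So 4 is already optimal.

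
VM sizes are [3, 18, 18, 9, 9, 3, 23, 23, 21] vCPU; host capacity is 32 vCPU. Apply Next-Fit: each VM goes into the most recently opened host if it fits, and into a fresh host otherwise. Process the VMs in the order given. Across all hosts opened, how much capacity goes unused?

Put 3 vCPU in host 1; 29 vCPU remain.
Put 18 vCPU in host 1; 11 vCPU remain.
Put 18 vCPU in host 2; 14 vCPU remain.
Put 9 vCPU in host 2; 5 vCPU remain.
Put 9 vCPU in host 3; 23 vCPU remain.
Put 3 vCPU in host 3; 20 vCPU remain.
Put 23 vCPU in host 4; 9 vCPU remain.
Put 23 vCPU in host 5; 9 vCPU remain.
Put 21 vCPU in host 6; 11 vCPU remain.
6 hosts × 32 vCPU = 192 vCPU; used 127 vCPU; unused 65 vCPU.

65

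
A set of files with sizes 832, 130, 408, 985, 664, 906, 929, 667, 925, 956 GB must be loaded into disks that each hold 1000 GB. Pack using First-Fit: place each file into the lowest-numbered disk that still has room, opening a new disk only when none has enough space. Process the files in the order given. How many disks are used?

9

832 GB → disk 1 (remaining 168 GB)
130 GB → disk 1 (remaining 38 GB)
408 GB → disk 2 (remaining 592 GB)
985 GB → disk 3 (remaining 15 GB)
664 GB → disk 4 (remaining 336 GB)
906 GB → disk 5 (remaining 94 GB)
929 GB → disk 6 (remaining 71 GB)
667 GB → disk 7 (remaining 333 GB)
925 GB → disk 8 (remaining 75 GB)
956 GB → disk 9 (remaining 44 GB)
Final disks: [832,130] [408] [985] [664] [906] [929] [667] [925] [956].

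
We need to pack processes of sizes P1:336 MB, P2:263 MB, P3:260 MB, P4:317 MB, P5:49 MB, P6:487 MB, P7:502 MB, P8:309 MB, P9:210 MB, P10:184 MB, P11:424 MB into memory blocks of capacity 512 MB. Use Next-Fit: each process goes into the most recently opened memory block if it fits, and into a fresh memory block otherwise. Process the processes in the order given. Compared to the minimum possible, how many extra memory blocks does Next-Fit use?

1

Next-Fit: [336] [263] [260] [317,49] [487] [502] [309] [210,184] [424] → 9 memory blocks.
8 processes exceed 256 MB (half the capacity), and no two of those can share a memory block, so at least 8 memory blocks are needed.
An optimal packing achieves that bound: [502] [487] [424,49] [336] [317,184] [309] [263,210] [260] → 8 memory blocks.
Excess: 9 − 8 = 1.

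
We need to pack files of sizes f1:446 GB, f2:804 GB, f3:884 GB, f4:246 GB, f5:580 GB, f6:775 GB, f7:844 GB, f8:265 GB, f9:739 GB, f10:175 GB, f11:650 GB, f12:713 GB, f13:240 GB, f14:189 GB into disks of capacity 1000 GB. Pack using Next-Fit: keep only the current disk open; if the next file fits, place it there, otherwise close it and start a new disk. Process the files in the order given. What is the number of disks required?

Put f1 (446 GB) in disk 1; 554 GB remain.
Put f2 (804 GB) in disk 2; 196 GB remain.
Put f3 (884 GB) in disk 3; 116 GB remain.
Put f4 (246 GB) in disk 4; 754 GB remain.
Put f5 (580 GB) in disk 4; 174 GB remain.
Put f6 (775 GB) in disk 5; 225 GB remain.
Put f7 (844 GB) in disk 6; 156 GB remain.
Put f8 (265 GB) in disk 7; 735 GB remain.
Put f9 (739 GB) in disk 8; 261 GB remain.
Put f10 (175 GB) in disk 8; 86 GB remain.
Put f11 (650 GB) in disk 9; 350 GB remain.
Put f12 (713 GB) in disk 10; 287 GB remain.
Put f13 (240 GB) in disk 10; 47 GB remain.
Put f14 (189 GB) in disk 11; 811 GB remain.

11 disks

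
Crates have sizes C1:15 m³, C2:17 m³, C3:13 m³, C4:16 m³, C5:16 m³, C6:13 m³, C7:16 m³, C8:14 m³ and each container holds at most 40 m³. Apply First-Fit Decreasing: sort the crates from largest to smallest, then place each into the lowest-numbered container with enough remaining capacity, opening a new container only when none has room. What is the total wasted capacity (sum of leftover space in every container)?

Sorted descending: 17, 16, 16, 16, 15, 14, 13, 13.
17 m³ → container 1 (remaining 23 m³)
16 m³ → container 1 (remaining 7 m³)
16 m³ → container 2 (remaining 24 m³)
16 m³ → container 2 (remaining 8 m³)
15 m³ → container 3 (remaining 25 m³)
14 m³ → container 3 (remaining 11 m³)
13 m³ → container 4 (remaining 27 m³)
13 m³ → container 4 (remaining 14 m³)
4 containers × 40 m³ = 160 m³; used 120 m³; unused 40 m³.

40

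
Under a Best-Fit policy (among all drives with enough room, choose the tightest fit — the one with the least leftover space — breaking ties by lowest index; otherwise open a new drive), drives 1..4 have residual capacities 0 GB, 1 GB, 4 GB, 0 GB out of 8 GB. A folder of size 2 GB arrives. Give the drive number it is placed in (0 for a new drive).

3

Drives with room: drive 3 (4 GB).
Tightest fit is drive 3 with 4 GB free.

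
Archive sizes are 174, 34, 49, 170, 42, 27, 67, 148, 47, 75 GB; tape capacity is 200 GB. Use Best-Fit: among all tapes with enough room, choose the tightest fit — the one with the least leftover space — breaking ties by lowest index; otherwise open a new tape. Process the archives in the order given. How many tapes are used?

5 tapes

174 GB → tape 1 (remaining 26 GB)
34 GB → tape 2 (remaining 166 GB)
49 GB → tape 2 (remaining 117 GB)
170 GB → tape 3 (remaining 30 GB)
42 GB → tape 2 (remaining 75 GB)
27 GB → tape 3 (remaining 3 GB)
67 GB → tape 2 (remaining 8 GB)
148 GB → tape 4 (remaining 52 GB)
47 GB → tape 4 (remaining 5 GB)
75 GB → tape 5 (remaining 125 GB)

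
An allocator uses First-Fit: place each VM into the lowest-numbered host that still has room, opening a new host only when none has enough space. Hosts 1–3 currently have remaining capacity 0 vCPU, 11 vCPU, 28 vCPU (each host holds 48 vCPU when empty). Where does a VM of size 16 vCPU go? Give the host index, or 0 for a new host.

Hosts with room: host 3 (28 vCPU).
The first with room is host 3.

3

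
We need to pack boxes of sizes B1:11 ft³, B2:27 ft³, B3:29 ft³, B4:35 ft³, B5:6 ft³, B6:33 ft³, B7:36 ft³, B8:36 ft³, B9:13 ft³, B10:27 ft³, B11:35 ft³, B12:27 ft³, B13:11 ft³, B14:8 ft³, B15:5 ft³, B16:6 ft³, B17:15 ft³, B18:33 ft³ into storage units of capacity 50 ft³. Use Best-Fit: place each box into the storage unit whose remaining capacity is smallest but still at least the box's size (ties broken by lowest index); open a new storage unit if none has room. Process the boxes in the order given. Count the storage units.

10 storage units

storage unit 1: place B1 (11 ft³), 39 ft³ left
storage unit 1: place B2 (27 ft³), 12 ft³ left
storage unit 2: place B3 (29 ft³), 21 ft³ left
storage unit 3: place B4 (35 ft³), 15 ft³ left
storage unit 1: place B5 (6 ft³), 6 ft³ left
storage unit 4: place B6 (33 ft³), 17 ft³ left
storage unit 5: place B7 (36 ft³), 14 ft³ left
storage unit 6: place B8 (36 ft³), 14 ft³ left
storage unit 5: place B9 (13 ft³), 1 ft³ left
storage unit 7: place B10 (27 ft³), 23 ft³ left
storage unit 8: place B11 (35 ft³), 15 ft³ left
storage unit 9: place B12 (27 ft³), 23 ft³ left
storage unit 6: place B13 (11 ft³), 3 ft³ left
storage unit 3: place B14 (8 ft³), 7 ft³ left
storage unit 1: place B15 (5 ft³), 1 ft³ left
storage unit 3: place B16 (6 ft³), 1 ft³ left
storage unit 8: place B17 (15 ft³), 0 ft³ left
storage unit 10: place B18 (33 ft³), 17 ft³ left
Final storage units: [11,27,6,5] [29] [35,8,6] [33] [36,13] [36,11] [27] [35,15] [27] [33].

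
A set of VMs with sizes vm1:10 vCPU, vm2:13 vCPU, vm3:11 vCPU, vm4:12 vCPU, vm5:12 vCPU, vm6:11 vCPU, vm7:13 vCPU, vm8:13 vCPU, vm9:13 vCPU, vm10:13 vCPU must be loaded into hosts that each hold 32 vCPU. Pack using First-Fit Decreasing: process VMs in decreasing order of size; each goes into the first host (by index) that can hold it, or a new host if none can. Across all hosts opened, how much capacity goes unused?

39

Sorted descending: 13, 13, 13, 13, 13, 12, 12, 11, 11, 10.
13 vCPU → host 1 (remaining 19 vCPU)
13 vCPU → host 1 (remaining 6 vCPU)
13 vCPU → host 2 (remaining 19 vCPU)
13 vCPU → host 2 (remaining 6 vCPU)
13 vCPU → host 3 (remaining 19 vCPU)
12 vCPU → host 3 (remaining 7 vCPU)
12 vCPU → host 4 (remaining 20 vCPU)
11 vCPU → host 4 (remaining 9 vCPU)
11 vCPU → host 5 (remaining 21 vCPU)
10 vCPU → host 5 (remaining 11 vCPU)
5 hosts × 32 vCPU = 160 vCPU; used 121 vCPU; unused 39 vCPU.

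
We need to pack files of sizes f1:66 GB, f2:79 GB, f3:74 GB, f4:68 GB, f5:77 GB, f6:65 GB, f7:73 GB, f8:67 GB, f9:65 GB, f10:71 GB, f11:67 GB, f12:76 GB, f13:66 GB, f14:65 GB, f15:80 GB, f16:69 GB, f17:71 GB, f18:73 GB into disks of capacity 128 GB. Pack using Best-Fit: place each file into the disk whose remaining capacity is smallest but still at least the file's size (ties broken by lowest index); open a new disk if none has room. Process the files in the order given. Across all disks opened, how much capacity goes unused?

1032

disk 1: place f1 (66 GB), 62 GB left
disk 2: place f2 (79 GB), 49 GB left
disk 3: place f3 (74 GB), 54 GB left
disk 4: place f4 (68 GB), 60 GB left
disk 5: place f5 (77 GB), 51 GB left
disk 6: place f6 (65 GB), 63 GB left
disk 7: place f7 (73 GB), 55 GB left
disk 8: place f8 (67 GB), 61 GB left
disk 9: place f9 (65 GB), 63 GB left
disk 10: place f10 (71 GB), 57 GB left
disk 11: place f11 (67 GB), 61 GB left
disk 12: place f12 (76 GB), 52 GB left
disk 13: place f13 (66 GB), 62 GB left
disk 14: place f14 (65 GB), 63 GB left
disk 15: place f15 (80 GB), 48 GB left
disk 16: place f16 (69 GB), 59 GB left
disk 17: place f17 (71 GB), 57 GB left
disk 18: place f18 (73 GB), 55 GB left
18 disks × 128 GB = 2304 GB; used 1272 GB; unused 1032 GB.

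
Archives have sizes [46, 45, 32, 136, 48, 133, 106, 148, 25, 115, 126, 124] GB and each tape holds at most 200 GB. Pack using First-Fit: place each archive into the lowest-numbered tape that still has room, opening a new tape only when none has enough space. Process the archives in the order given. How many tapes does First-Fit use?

Put 46 GB in tape 1; 154 GB remain.
Put 45 GB in tape 1; 109 GB remain.
Put 32 GB in tape 1; 77 GB remain.
Put 136 GB in tape 2; 64 GB remain.
Put 48 GB in tape 1; 29 GB remain.
Put 133 GB in tape 3; 67 GB remain.
Put 106 GB in tape 4; 94 GB remain.
Put 148 GB in tape 5; 52 GB remain.
Put 25 GB in tape 1; 4 GB remain.
Put 115 GB in tape 6; 85 GB remain.
Put 126 GB in tape 7; 74 GB remain.
Put 124 GB in tape 8; 76 GB remain.

8 tapes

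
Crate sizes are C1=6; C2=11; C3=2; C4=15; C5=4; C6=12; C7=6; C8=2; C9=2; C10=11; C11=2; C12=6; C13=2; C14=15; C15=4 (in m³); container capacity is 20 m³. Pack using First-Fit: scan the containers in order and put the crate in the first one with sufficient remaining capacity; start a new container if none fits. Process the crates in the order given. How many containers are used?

C1 (6 m³) → container 1 (remaining 14 m³)
C2 (11 m³) → container 1 (remaining 3 m³)
C3 (2 m³) → container 1 (remaining 1 m³)
C4 (15 m³) → container 2 (remaining 5 m³)
C5 (4 m³) → container 2 (remaining 1 m³)
C6 (12 m³) → container 3 (remaining 8 m³)
C7 (6 m³) → container 3 (remaining 2 m³)
C8 (2 m³) → container 3 (remaining 0 m³)
C9 (2 m³) → container 4 (remaining 18 m³)
C10 (11 m³) → container 4 (remaining 7 m³)
C11 (2 m³) → container 4 (remaining 5 m³)
C12 (6 m³) → container 5 (remaining 14 m³)
C13 (2 m³) → container 4 (remaining 3 m³)
C14 (15 m³) → container 6 (remaining 5 m³)
C15 (4 m³) → container 5 (remaining 10 m³)

6 containers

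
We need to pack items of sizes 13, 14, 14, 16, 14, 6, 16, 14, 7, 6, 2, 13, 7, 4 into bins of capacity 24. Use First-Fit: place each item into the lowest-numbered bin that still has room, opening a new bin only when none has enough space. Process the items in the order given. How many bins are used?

bin 1: place 13, 11 left
bin 2: place 14, 10 left
bin 3: place 14, 10 left
bin 4: place 16, 8 left
bin 5: place 14, 10 left
bin 1: place 6, 5 left
bin 6: place 16, 8 left
bin 7: place 14, 10 left
bin 2: place 7, 3 left
bin 3: place 6, 4 left
bin 1: place 2, 3 left
bin 8: place 13, 11 left
bin 4: place 7, 1 left
bin 3: place 4, 0 left

8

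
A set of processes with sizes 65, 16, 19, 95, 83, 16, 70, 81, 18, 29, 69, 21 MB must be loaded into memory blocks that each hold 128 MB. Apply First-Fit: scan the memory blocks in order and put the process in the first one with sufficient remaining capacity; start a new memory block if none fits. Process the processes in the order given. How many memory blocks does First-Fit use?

memory block 1: place 65 MB, 63 MB left
memory block 1: place 16 MB, 47 MB left
memory block 1: place 19 MB, 28 MB left
memory block 2: place 95 MB, 33 MB left
memory block 3: place 83 MB, 45 MB left
memory block 1: place 16 MB, 12 MB left
memory block 4: place 70 MB, 58 MB left
memory block 5: place 81 MB, 47 MB left
memory block 2: place 18 MB, 15 MB left
memory block 3: place 29 MB, 16 MB left
memory block 6: place 69 MB, 59 MB left
memory block 4: place 21 MB, 37 MB left

6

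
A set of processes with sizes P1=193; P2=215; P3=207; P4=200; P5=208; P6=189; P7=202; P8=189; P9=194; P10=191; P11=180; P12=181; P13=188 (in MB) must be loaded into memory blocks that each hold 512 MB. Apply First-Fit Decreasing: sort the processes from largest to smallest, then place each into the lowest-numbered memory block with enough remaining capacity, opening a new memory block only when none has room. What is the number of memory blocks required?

Sorted descending: 215, 208, 207, 202, 200, 194, 193, 191, 189, 189, 188, 181, 180.
memory block 1: place 215 MB, 297 MB left
memory block 1: place 208 MB, 89 MB left
memory block 2: place 207 MB, 305 MB left
memory block 2: place 202 MB, 103 MB left
memory block 3: place 200 MB, 312 MB left
memory block 3: place 194 MB, 118 MB left
memory block 4: place 193 MB, 319 MB left
memory block 4: place 191 MB, 128 MB left
memory block 5: place 189 MB, 323 MB left
memory block 5: place 189 MB, 134 MB left
memory block 6: place 188 MB, 324 MB left
memory block 6: place 181 MB, 143 MB left
memory block 7: place 180 MB, 332 MB left
Final memory blocks: [215,208] [207,202] [200,194] [193,191] [189,189] [188,181] [180].

7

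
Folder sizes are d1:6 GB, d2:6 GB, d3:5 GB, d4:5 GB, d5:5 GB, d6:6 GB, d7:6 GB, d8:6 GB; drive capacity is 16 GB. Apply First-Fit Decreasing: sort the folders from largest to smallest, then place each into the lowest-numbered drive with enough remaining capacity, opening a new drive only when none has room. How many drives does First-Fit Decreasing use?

Sorted descending: 6, 6, 6, 6, 6, 5, 5, 5.
6 GB → drive 1 (remaining 10 GB)
6 GB → drive 1 (remaining 4 GB)
6 GB → drive 2 (remaining 10 GB)
6 GB → drive 2 (remaining 4 GB)
6 GB → drive 3 (remaining 10 GB)
5 GB → drive 3 (remaining 5 GB)
5 GB → drive 3 (remaining 0 GB)
5 GB → drive 4 (remaining 11 GB)

4 drives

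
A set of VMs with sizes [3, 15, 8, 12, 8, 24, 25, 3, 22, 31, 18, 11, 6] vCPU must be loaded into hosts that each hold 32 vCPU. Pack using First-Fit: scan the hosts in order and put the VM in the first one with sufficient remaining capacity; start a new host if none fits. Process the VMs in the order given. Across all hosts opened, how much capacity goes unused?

38

3 vCPU → host 1 (remaining 29 vCPU)
15 vCPU → host 1 (remaining 14 vCPU)
8 vCPU → host 1 (remaining 6 vCPU)
12 vCPU → host 2 (remaining 20 vCPU)
8 vCPU → host 2 (remaining 12 vCPU)
24 vCPU → host 3 (remaining 8 vCPU)
25 vCPU → host 4 (remaining 7 vCPU)
3 vCPU → host 1 (remaining 3 vCPU)
22 vCPU → host 5 (remaining 10 vCPU)
31 vCPU → host 6 (remaining 1 vCPU)
18 vCPU → host 7 (remaining 14 vCPU)
11 vCPU → host 2 (remaining 1 vCPU)
6 vCPU → host 3 (remaining 2 vCPU)
7 hosts × 32 vCPU = 224 vCPU; used 186 vCPU; unused 38 vCPU.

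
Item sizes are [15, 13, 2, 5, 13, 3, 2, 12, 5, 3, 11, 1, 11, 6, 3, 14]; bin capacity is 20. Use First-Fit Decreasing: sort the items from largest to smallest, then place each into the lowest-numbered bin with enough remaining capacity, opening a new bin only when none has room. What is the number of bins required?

7

Sorted descending: 15, 14, 13, 13, 12, 11, 11, 6, 5, 5, 3, 3, 3, 2, 2, 1.
bin 1: place 15, 5 left
bin 2: place 14, 6 left
bin 3: place 13, 7 left
bin 4: place 13, 7 left
bin 5: place 12, 8 left
bin 6: place 11, 9 left
bin 7: place 11, 9 left
bin 2: place 6, 0 left
bin 1: place 5, 0 left
bin 3: place 5, 2 left
bin 4: place 3, 4 left
bin 4: place 3, 1 left
bin 5: place 3, 5 left
bin 3: place 2, 0 left
bin 5: place 2, 3 left
bin 4: place 1, 0 left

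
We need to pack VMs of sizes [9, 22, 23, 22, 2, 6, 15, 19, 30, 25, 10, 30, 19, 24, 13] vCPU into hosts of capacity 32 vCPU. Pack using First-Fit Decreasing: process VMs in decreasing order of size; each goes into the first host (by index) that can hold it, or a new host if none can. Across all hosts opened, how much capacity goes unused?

Sorted descending: 30, 30, 25, 24, 23, 22, 22, 19, 19, 15, 13, 10, 9, 6, 2.
Put 30 vCPU in host 1; 2 vCPU remain.
Put 30 vCPU in host 2; 2 vCPU remain.
Put 25 vCPU in host 3; 7 vCPU remain.
Put 24 vCPU in host 4; 8 vCPU remain.
Put 23 vCPU in host 5; 9 vCPU remain.
Put 22 vCPU in host 6; 10 vCPU remain.
Put 22 vCPU in host 7; 10 vCPU remain.
Put 19 vCPU in host 8; 13 vCPU remain.
Put 19 vCPU in host 9; 13 vCPU remain.
Put 15 vCPU in host 10; 17 vCPU remain.
Put 13 vCPU in host 8; 0 vCPU remain.
Put 10 vCPU in host 6; 0 vCPU remain.
Put 9 vCPU in host 5; 0 vCPU remain.
Put 6 vCPU in host 3; 1 vCPU remain.
Put 2 vCPU in host 1; 0 vCPU remain.
10 hosts × 32 vCPU = 320 vCPU; used 269 vCPU; unused 51 vCPU.

51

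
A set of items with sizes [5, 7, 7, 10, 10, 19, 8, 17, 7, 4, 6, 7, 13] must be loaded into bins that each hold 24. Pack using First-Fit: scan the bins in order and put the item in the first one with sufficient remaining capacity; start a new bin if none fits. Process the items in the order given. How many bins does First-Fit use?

6 bins

5 → bin 1 (remaining 19)
7 → bin 1 (remaining 12)
7 → bin 1 (remaining 5)
10 → bin 2 (remaining 14)
10 → bin 2 (remaining 4)
19 → bin 3 (remaining 5)
8 → bin 4 (remaining 16)
17 → bin 5 (remaining 7)
7 → bin 4 (remaining 9)
4 → bin 1 (remaining 1)
6 → bin 4 (remaining 3)
7 → bin 5 (remaining 0)
13 → bin 6 (remaining 11)
Final bins: [5,7,7,4] [10,10] [19] [8,7,6] [17,7] [13].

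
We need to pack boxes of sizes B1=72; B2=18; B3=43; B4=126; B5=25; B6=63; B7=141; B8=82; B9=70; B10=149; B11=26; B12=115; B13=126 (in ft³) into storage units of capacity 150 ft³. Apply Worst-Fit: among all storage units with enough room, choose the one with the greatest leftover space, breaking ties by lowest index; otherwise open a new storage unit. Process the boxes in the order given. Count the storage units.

9 storage units

storage unit 1: place B1 (72 ft³), 78 ft³ left
storage unit 1: place B2 (18 ft³), 60 ft³ left
storage unit 1: place B3 (43 ft³), 17 ft³ left
storage unit 2: place B4 (126 ft³), 24 ft³ left
storage unit 3: place B5 (25 ft³), 125 ft³ left
storage unit 3: place B6 (63 ft³), 62 ft³ left
storage unit 4: place B7 (141 ft³), 9 ft³ left
storage unit 5: place B8 (82 ft³), 68 ft³ left
storage unit 6: place B9 (70 ft³), 80 ft³ left
storage unit 7: place B10 (149 ft³), 1 ft³ left
storage unit 6: place B11 (26 ft³), 54 ft³ left
storage unit 8: place B12 (115 ft³), 35 ft³ left
storage unit 9: place B13 (126 ft³), 24 ft³ left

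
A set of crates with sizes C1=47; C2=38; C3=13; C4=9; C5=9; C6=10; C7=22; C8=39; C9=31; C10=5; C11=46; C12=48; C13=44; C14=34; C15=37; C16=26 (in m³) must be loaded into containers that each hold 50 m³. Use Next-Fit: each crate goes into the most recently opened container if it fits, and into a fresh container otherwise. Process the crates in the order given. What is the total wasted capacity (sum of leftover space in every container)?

Put C1 (47 m³) in container 1; 3 m³ remain.
Put C2 (38 m³) in container 2; 12 m³ remain.
Put C3 (13 m³) in container 3; 37 m³ remain.
Put C4 (9 m³) in container 3; 28 m³ remain.
Put C5 (9 m³) in container 3; 19 m³ remain.
Put C6 (10 m³) in container 3; 9 m³ remain.
Put C7 (22 m³) in container 4; 28 m³ remain.
Put C8 (39 m³) in container 5; 11 m³ remain.
Put C9 (31 m³) in container 6; 19 m³ remain.
Put C10 (5 m³) in container 6; 14 m³ remain.
Put C11 (46 m³) in container 7; 4 m³ remain.
Put C12 (48 m³) in container 8; 2 m³ remain.
Put C13 (44 m³) in container 9; 6 m³ remain.
Put C14 (34 m³) in container 10; 16 m³ remain.
Put C15 (37 m³) in container 11; 13 m³ remain.
Put C16 (26 m³) in container 12; 24 m³ remain.
12 containers × 50 m³ = 600 m³; used 458 m³; unused 142 m³.

142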